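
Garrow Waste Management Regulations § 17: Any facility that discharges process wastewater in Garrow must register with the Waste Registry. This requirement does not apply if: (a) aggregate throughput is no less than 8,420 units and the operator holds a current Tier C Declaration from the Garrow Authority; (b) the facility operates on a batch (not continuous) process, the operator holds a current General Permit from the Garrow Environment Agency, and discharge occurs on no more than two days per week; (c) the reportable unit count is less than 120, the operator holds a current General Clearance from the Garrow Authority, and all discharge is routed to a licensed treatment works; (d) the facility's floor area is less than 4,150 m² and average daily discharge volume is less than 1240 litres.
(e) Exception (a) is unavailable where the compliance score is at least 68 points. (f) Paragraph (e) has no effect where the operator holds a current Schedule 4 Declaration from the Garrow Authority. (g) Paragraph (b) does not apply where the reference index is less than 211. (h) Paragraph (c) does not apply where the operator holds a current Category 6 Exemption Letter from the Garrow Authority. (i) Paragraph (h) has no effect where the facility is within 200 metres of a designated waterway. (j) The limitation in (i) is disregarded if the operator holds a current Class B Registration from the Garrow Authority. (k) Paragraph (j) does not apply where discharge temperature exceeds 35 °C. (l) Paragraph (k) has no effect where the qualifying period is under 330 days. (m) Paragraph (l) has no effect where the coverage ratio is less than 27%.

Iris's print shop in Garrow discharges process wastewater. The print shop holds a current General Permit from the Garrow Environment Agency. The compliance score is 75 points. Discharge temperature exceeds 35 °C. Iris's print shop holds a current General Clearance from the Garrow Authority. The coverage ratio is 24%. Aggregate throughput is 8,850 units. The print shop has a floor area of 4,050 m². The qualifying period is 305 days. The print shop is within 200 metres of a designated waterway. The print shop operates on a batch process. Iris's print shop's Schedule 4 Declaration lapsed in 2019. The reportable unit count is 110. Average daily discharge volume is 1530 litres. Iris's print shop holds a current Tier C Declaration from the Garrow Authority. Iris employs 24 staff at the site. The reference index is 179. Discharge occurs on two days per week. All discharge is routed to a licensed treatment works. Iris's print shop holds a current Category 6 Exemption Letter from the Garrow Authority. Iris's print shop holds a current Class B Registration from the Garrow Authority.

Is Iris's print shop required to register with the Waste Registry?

No — exception (c) applies; Iris's print shop is not required to register with the Waste Registry.

Exception (a)'s conditions are all satisfied: aggregate throughput is 8,850 units, meeting the 8,420 units threshold; a current Tier C Declaration is held. But: (e) operates — the compliance score is 75 points, meeting the 68 points threshold. (f) does not operate here (the Schedule 4 Declaration is not current), so (e) stands. (a) is therefore removed.
Exception (b) is satisfied on its face — the facility operates on a batch process; a current General Permit is held; discharge occurs on no more than two days per week. Turning to paragraph (g): (g) operates against (b): the reference index is 179, less than the 211 limit. So (b) is unavailable.
All of (c)'s requirements are met (the reportable unit count is 110, less than the 120 limit; a current General Clearance is held; discharge is routed to a licensed treatment works). Applying paragraphs (h)–(m): (h) would limit (c) — a current Category 6 Exemption Letter is held — but (i) sets (h) aside: (i) is engaged — the print shop is within 200 m of a designated waterway. (j) would limit (i) — a current Class B Registration is held — but (k) sets (j) aside: (k) applies — discharge temperature exceeds 35 °C. (l) would limit (k) — the qualifying period is 305 days, under the 330 days limit — but (m) sets (l) aside: (m) operates against (l): the coverage ratio is 24%, less than the 27% limit. Exception (c) stands.
Exception (d) requires that average daily discharge volume is less than 1240 litres; but average daily discharge volume is 1530 litres, not less than 1240 litres, so (d) is unavailable.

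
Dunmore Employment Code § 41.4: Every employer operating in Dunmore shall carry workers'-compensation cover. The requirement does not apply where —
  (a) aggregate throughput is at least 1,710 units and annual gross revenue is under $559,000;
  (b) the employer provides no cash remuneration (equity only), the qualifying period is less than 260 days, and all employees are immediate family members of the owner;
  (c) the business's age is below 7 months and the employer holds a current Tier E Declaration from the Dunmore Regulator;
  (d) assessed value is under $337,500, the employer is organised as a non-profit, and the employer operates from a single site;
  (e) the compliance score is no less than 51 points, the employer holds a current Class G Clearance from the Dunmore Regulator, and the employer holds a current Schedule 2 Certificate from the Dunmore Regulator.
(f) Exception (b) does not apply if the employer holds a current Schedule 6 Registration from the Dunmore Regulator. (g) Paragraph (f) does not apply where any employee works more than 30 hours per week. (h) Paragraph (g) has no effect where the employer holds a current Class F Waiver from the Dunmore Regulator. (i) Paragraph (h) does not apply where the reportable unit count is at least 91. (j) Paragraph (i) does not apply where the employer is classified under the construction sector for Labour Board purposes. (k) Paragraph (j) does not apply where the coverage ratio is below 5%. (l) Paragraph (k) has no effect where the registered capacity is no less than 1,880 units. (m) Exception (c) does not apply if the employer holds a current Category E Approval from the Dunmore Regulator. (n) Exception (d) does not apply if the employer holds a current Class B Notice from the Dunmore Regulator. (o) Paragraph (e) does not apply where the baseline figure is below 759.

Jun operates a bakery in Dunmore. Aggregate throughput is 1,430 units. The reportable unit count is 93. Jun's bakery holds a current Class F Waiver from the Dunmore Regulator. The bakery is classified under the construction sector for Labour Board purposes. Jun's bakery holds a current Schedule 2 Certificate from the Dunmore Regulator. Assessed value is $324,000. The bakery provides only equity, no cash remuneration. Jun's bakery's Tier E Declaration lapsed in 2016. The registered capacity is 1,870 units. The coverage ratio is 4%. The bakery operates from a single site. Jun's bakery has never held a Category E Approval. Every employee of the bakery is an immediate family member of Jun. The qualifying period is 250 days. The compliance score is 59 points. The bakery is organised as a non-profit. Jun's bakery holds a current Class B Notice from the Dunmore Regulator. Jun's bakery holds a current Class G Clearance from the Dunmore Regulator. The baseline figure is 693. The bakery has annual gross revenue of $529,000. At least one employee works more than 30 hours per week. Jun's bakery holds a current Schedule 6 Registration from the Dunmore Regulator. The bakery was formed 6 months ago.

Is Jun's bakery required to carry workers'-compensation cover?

No — exception (b) applies; Jun's bakery is not required to carry workers'-compensation cover.

Exception (a) requires that aggregate throughput is at least 1,710 units; but aggregate throughput is 1,430 units, short of 1,710 units, so (a) is unavailable.
Exception (b): remuneration is equity-only; the qualifying period is 250 days, less than the 260 days limit; every employee is an immediate family member — every condition holds. Under paragraphs (f)–(l): (f) is engaged (a current Schedule 6 Registration is held), but yields to (g): (g) operates against (f): at least one employee exceeds 30 hours/week. (h) is engaged (a current Class F Waiver is held), but yields to (i): (i) applies — the reportable unit count is 93, meeting the 91 threshold. (j) would limit (i) — the bakery is classified under the construction sector — but (k) sets (j) aside: (k) operates — the coverage ratio is 4%, below the 5% limit. (l), which would lift (k), is not engaged — the registered capacity is 1,870 units, short of 1,880 units. Exception (b) stands.
Exception (c) requires that the employer holds a current Tier E Declaration from the Dunmore Regulator; but there is no Tier E Declaration in force, so (c) is unavailable.
Exception (d): assessed value is $324,000, under the $337,500 limit; the employer is a non-profit; the employer operates from a single site — every condition holds. But: (n) is triggered — a current Class B Notice is held. So (d) is unavailable.
Exception (e) is satisfied on its face — the compliance score is 59 points, meeting the 51 points threshold; a current Class G Clearance is held; a current Schedule 2 Certificate is held. But: (o) operates against (e): the baseline figure is 693, below the 759 limit. Exception (e) does not apply.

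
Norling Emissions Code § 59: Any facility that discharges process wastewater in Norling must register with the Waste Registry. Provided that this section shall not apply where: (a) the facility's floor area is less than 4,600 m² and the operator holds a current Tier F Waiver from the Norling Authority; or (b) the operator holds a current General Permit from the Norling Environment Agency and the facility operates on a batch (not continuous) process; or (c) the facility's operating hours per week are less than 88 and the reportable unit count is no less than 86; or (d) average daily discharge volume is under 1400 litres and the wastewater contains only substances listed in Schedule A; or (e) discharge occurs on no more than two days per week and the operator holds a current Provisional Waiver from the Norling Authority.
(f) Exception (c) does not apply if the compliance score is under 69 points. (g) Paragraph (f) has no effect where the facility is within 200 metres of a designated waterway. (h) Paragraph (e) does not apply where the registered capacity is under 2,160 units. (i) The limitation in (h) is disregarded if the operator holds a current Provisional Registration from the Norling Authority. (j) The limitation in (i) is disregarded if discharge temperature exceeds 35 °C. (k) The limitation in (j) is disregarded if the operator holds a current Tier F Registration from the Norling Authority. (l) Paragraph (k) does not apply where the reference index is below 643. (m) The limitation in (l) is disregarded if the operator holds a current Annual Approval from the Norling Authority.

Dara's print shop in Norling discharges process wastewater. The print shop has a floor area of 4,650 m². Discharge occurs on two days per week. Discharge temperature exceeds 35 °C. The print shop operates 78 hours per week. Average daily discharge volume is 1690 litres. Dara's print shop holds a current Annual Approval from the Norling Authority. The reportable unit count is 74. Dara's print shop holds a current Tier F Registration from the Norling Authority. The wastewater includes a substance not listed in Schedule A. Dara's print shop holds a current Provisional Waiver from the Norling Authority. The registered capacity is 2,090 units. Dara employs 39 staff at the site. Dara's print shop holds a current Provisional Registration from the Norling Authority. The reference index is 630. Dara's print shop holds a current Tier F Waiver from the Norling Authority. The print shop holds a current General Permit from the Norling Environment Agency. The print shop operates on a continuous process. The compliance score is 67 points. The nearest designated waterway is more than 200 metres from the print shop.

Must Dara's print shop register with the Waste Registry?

Exception (a) requires that the facility's floor area is less than 4,600 m²; but the facility's floor area is 4,650 m², not less than 4,600 m², so (a) is unavailable.
Exception (b) does not apply: the facility operates on a continuous process.
Exception (c) requires that the reportable unit count is no less than 86; but the reportable unit count is 74, short of 86, so (c) is unavailable.
Exception (d) requires that average daily discharge volume is under 1400 litres; but average daily discharge volume is 1690 litres, not under 1400 litres, so (d) is unavailable.
All of (e)'s requirements are met (discharge occurs on no more than two days per week; a current Provisional Waiver is held). Applying paragraphs (h)–(m): (h) would limit (e) — the registered capacity is 2,090 units, under the 2,160 units limit — but (i) sets (h) aside: (i) operates against (h): a current Provisional Registration is held. (j) would limit (i) — discharge temperature exceeds 35 °C — but (k) sets (j) aside: (k) operates against (j): a current Tier F Registration is held. (l) is engaged (the reference index is 630, below the 643 limit), but is set aside by (m): (m) is engaged — a current Annual Approval is held. So (e) applies.

No — exception (e) applies; Dara's print shop is not required to register with the Waste Registry.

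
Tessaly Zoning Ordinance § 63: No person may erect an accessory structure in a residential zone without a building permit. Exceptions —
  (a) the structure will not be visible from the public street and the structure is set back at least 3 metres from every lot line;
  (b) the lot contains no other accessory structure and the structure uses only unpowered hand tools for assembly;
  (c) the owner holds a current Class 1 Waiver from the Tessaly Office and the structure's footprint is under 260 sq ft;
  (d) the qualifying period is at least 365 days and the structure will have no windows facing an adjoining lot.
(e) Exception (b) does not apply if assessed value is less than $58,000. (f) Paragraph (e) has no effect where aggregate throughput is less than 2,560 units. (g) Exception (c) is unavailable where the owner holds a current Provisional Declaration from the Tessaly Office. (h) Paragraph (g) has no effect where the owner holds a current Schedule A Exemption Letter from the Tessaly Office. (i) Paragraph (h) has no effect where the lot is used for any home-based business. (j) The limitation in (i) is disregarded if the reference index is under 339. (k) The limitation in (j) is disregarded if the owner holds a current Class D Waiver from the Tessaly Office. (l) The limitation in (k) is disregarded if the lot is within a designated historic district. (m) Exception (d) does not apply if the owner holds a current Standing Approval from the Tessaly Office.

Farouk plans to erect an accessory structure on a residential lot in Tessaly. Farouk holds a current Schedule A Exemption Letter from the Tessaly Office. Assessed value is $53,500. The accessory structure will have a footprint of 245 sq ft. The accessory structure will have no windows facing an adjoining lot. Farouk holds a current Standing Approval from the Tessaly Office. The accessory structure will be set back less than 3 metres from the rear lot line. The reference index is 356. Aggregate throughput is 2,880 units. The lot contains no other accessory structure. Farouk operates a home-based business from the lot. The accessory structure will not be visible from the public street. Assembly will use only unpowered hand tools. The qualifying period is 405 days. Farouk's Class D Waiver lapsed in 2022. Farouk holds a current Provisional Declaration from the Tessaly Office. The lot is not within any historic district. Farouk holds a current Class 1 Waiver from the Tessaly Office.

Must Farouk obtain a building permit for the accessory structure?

Yes — Farouk must obtain a building permit.

Exception (a) requires that the structure is set back at least 3 metres from every lot line; but the rear setback is under 3 m, so (a) is unavailable.
Exception (b)'s conditions are all satisfied: the lot has no other accessory structure; assembly uses only hand tools. But applying paragraphs (e)–(f): (e) operates against (b): assessed value is $53,500, less than the $58,000 limit. (f) is inapplicable (aggregate throughput is 2,880 units, not less than 2,560 units), so (e) stands. Exception (b) does not apply.
Exception (c): a current Class 1 Waiver is held; the structure's footprint is 245 sq ft, under the 260 sq ft limit — every condition holds. But: (g) is triggered — a current Provisional Declaration is held. (h) would limit (g) — a current Schedule A Exemption Letter is held — but (i) sets (h) aside: (i) operates against (h): a home-based business operates on the lot. (j), which would lift (i), is not triggered — the reference index is 356, not under 339. Exception (c) does not apply.
All of (d)'s requirements are met (the qualifying period is 405 days, meeting the 365 days threshold; no windows face an adjoining lot). But: (m) operates against (d): a current Standing Approval is held. Exception (d) does not apply.
No exception displaces § 63.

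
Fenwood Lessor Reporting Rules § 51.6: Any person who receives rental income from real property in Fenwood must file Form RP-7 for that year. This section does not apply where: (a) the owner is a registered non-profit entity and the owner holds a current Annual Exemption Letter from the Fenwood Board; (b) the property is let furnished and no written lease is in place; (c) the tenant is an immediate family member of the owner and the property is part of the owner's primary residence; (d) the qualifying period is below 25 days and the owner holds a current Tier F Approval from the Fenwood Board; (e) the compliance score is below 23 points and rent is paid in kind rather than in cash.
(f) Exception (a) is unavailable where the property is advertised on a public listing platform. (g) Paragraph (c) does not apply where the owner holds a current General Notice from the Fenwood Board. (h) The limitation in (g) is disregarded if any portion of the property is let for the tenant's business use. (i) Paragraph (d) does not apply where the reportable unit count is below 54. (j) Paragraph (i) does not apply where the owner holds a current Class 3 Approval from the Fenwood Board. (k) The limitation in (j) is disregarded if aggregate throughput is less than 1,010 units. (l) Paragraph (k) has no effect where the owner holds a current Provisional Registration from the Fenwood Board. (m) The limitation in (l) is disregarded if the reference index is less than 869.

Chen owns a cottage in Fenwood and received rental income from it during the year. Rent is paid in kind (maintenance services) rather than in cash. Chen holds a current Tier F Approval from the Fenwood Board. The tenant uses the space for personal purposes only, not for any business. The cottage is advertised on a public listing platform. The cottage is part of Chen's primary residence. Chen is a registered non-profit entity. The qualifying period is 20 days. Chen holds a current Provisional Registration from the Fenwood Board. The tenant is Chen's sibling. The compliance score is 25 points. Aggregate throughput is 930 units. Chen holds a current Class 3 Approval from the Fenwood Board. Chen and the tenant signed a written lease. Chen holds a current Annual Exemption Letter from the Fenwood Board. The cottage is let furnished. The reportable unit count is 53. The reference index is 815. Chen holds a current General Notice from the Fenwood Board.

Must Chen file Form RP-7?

Exception (a)'s conditions are all satisfied: Chen is a registered non-profit; a current Annual Exemption Letter is held. However, paragraph (f) must be considered: (f) operates against (a): the property is publicly advertised. Exception (a) does not apply.
Exception (b) does not apply: a written lease is in place.
Exception (c): the tenant is an immediate family member; the cottage is part of the primary residence — every condition holds. But: (g) applies — a current General Notice is held. (h) does not operate here (the space is used for personal purposes only), so (g) stands. So (c) is unavailable.
Exception (d) is satisfied on its face — the qualifying period is 20 days, below the 25 days limit; a current Tier F Approval is held. However, paragraphs (i)–(m) must be considered: (i) is triggered — the reportable unit count is 53, below the 54 limit. (j) would limit (i) — a current Class 3 Approval is held — but (k) sets (j) aside: (k) operates against (j): aggregate throughput is 930 units, less than the 1,010 units limit. (l) would limit (k) — a current Provisional Registration is held — but (m) sets (l) aside: (m) is engaged — the reference index is 815, less than the 869 limit. (d) is therefore removed.
Exception (e) fails — the compliance score is 25 points, not below 23 points.
None of the exceptions is available; § 51.6 applies in full.

Yes — Chen must file Form RP-7.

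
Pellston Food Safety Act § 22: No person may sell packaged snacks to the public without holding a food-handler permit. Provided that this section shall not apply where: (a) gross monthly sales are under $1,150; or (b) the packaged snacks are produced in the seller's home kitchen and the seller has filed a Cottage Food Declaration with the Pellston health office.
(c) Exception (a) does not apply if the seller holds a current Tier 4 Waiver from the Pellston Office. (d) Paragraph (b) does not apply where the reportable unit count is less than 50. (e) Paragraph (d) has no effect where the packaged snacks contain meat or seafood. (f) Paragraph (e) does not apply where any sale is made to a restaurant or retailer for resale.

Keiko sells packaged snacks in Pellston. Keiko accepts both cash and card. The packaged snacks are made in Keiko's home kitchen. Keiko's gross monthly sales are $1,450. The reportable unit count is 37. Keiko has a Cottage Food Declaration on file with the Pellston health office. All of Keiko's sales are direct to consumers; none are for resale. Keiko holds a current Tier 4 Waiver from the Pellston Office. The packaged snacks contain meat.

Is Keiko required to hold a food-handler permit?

No — exception (b) applies; Keiko is not required to hold a food-handler permit.

Exception (a) requires that gross monthly sales are under $1,150; but gross monthly sales are $1,450, not under $1,150, so (a) is unavailable.
Exception (b)'s conditions are all satisfied: the packaged snacks are home-kitchen produced; a Cottage Food Declaration is on file. As to paragraphs (d)–(f): (d) would limit (b) — the reportable unit count is 37, less than the 50 limit — but (e) sets (d) aside: (e) operates against (d): the packaged snacks contain meat. (f) is inapplicable (no sales are for resale), so (e) stands. (b) remains available.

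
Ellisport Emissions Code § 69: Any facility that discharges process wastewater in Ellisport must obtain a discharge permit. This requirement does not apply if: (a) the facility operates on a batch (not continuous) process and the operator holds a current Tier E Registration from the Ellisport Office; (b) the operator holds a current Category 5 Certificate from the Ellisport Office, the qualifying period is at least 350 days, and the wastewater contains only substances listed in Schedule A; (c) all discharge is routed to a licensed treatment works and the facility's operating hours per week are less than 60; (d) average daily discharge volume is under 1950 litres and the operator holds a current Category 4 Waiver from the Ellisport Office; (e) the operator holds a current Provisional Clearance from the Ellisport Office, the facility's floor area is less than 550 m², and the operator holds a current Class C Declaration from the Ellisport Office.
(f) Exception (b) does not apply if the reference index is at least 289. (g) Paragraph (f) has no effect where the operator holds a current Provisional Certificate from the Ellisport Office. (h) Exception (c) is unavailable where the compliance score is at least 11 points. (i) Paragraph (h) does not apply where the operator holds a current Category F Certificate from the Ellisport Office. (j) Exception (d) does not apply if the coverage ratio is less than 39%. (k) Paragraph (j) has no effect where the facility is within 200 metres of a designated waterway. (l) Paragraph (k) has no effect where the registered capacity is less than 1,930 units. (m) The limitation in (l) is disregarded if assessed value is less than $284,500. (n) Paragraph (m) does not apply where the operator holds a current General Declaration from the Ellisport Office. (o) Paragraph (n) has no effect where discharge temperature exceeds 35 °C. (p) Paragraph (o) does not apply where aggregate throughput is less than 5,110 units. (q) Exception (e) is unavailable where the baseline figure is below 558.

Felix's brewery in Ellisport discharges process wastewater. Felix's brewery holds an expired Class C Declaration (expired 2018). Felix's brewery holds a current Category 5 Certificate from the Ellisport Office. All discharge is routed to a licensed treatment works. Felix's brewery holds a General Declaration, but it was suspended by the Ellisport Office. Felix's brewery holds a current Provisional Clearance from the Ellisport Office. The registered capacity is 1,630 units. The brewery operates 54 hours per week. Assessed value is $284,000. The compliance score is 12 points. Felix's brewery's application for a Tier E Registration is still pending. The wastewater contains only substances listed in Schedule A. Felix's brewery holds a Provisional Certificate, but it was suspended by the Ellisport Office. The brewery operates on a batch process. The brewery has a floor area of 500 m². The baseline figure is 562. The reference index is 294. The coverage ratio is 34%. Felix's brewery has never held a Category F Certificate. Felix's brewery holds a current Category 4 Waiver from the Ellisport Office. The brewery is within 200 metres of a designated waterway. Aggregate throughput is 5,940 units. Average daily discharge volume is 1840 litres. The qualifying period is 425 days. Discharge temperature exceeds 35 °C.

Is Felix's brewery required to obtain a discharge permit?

Exception (a) does not apply: no current Tier E Registration is held.
Exception (b)'s conditions are all satisfied: a current Category 5 Certificate is held; the qualifying period is 425 days, meeting the 350 days threshold; the wastewater is Schedule-A-only. But applying paragraphs (f)–(g): (f) operates against (b): the reference index is 294, meeting the 289 threshold. (g) is not triggered (there is no Provisional Certificate in force), so (f) stands. So (b) is unavailable.
All of (c)'s requirements are met (discharge is routed to a licensed treatment works; the facility's operating hours per week are 54, less than the 60 limit). Turning to paragraphs (h)–(i): (h) operates against (c): the compliance score is 12 points, meeting the 11 points threshold. (i), which would lift (h), does not operate here — no current Category F Certificate is held. (c) is therefore removed.
Exception (d): average daily discharge volume is 1840 litres, under the 1950 litres limit; a current Category 4 Waiver is held — every condition holds. Applying paragraphs (j)–(p): (j) would limit (d) — the coverage ratio is 34%, less than the 39% limit — but (k) sets (j) aside: (k) operates — the brewery is within 200 m of a designated waterway. (l) would limit (k) — the registered capacity is 1,630 units, less than the 1,930 units limit — but (m) sets (l) aside: (m) is engaged — assessed value is $284,000, less than the $284,500 limit. (n), which would lift (m), is not triggered — no current General Declaration is held. (d) remains available.
Exception (e) fails — no current Class C Declaration is held.

No — exception (d) applies; Felix's brewery is not required to obtain a discharge permit.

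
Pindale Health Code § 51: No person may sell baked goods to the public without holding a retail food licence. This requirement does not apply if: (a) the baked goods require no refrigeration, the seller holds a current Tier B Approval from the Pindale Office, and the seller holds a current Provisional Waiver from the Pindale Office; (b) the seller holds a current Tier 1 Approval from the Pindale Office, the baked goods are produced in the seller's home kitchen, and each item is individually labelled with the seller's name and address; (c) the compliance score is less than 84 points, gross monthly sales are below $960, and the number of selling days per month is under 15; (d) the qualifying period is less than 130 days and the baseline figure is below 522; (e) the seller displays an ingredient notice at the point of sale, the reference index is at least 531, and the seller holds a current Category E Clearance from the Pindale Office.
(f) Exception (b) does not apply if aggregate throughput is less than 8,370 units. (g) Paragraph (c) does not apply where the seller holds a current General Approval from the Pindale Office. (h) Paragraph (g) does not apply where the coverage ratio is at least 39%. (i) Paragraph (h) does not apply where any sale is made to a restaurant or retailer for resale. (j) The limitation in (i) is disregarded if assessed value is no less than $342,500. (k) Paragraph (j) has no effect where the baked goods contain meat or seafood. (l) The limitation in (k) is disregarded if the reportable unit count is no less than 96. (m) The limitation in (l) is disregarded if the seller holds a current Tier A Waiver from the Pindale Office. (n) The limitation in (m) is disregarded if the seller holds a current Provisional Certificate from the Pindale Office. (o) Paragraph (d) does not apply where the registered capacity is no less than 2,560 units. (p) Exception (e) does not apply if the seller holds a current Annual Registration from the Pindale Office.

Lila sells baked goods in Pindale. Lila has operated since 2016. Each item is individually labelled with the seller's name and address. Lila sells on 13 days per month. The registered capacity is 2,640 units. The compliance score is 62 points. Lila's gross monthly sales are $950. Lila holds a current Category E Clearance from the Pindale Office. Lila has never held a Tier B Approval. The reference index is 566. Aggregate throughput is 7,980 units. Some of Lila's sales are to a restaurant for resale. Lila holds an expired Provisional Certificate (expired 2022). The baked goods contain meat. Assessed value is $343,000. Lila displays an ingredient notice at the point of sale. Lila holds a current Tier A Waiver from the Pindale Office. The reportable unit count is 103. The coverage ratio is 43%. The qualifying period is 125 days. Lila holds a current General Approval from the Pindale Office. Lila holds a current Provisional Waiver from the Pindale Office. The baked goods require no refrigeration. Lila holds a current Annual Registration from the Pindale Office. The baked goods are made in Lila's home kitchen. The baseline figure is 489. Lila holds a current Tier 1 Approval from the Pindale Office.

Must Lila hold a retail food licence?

Yes — Lila must hold a retail food licence.

Exception (a) requires that the seller holds a current Tier B Approval from the Pindale Office; but the Tier B Approval is not current, so (a) is unavailable.
Exception (b)'s conditions are all satisfied: a current Tier 1 Approval is held; the baked goods are home-kitchen produced; items are individually labelled. But applying paragraph (f): (f) operates against (b): aggregate throughput is 7,980 units, less than the 8,370 units limit. (b) is therefore removed.
Exception (c)'s conditions are all satisfied: the compliance score is 62 points, less than the 84 points limit; gross monthly sales are $950, below the $960 limit; the number of selling days per month is 13, under the 15 limit. However, paragraphs (g)–(n) must be considered: (g) operates against (c): a current General Approval is held. (h) would limit (g) — the coverage ratio is 43%, meeting the 39% threshold — but (i) sets (h) aside: (i) applies — some sales are to a restaurant for resale. (j) would limit (i) — assessed value is $343,000, meeting the $342,500 threshold — but (k) sets (j) aside: (k) operates — the baked goods contain meat. (l) would limit (k) — the reportable unit count is 103, meeting the 96 threshold — but (m) sets (l) aside: (m) operates against (l): a current Tier A Waiver is held. (n) is inapplicable (no current Provisional Certificate is held), so (m) stands. So (c) is unavailable.
Exception (d): the qualifying period is 125 days, less than the 130 days limit; the baseline figure is 489, below the 522 limit — every condition holds. Turning to paragraph (o): (o) is triggered — the registered capacity is 2,640 units, meeting the 2,560 units threshold. (d) is therefore removed.
Exception (e) is satisfied on its face — an ingredient notice is displayed; the reference index is 566, meeting the 531 threshold; a current Category E Clearance is held. But applying paragraph (p): (p) operates against (e): a current Annual Registration is held. Exception (e) does not apply.
No exception is made out. Lila falls within the general rule.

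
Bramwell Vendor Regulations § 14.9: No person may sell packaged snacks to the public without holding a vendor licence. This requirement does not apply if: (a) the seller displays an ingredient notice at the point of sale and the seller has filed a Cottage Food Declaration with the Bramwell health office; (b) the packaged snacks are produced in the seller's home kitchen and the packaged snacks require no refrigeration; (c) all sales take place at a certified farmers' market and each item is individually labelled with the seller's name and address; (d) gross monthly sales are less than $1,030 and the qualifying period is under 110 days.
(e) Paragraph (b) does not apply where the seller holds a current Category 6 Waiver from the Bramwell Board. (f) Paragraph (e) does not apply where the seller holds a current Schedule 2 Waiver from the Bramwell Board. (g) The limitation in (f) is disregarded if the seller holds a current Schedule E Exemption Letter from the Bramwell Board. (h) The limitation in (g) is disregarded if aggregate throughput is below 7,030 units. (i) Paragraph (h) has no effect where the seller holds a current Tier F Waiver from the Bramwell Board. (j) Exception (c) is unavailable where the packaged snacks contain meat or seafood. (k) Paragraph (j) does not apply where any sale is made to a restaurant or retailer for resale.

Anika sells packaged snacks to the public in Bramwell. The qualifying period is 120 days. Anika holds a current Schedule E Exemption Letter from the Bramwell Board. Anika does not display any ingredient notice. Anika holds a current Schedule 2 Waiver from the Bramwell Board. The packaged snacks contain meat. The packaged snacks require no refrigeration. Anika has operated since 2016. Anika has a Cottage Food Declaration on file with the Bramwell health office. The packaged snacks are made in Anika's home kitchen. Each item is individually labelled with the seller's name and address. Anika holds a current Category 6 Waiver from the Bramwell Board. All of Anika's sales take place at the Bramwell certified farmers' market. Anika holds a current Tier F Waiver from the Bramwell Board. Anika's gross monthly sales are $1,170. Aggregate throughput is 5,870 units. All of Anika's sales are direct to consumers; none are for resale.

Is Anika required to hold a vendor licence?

Yes — Anika must hold a vendor licence.

Exception (a) fails — no ingredient notice is displayed.
All of (b)'s requirements are met (the packaged snacks are home-kitchen produced; the packaged snacks are shelf-stable). However, paragraphs (e)–(i) must be considered: (e) operates against (b): a current Category 6 Waiver is held. (f) would limit (e) — a current Schedule 2 Waiver is held — but (g) sets (f) aside: (g) operates against (f): a current Schedule E Exemption Letter is held. (h) would limit (g) — aggregate throughput is 5,870 units, below the 7,030 units limit — but (i) sets (h) aside: (i) operates against (h): a current Tier F Waiver is held. So (b) is unavailable.
Exception (c): all sales are at a certified farmers' market; items are individually labelled — every condition holds. But: (j) is triggered — the packaged snacks contain meat. (k) does not operate here (no sales are for resale), so (j) stands. (c) is therefore removed.
Exception (d) requires that gross monthly sales are less than $1,030; but gross monthly sales are $1,170, not less than $1,030, so (d) is unavailable.
No exception is made out. Anika falls within the general rule.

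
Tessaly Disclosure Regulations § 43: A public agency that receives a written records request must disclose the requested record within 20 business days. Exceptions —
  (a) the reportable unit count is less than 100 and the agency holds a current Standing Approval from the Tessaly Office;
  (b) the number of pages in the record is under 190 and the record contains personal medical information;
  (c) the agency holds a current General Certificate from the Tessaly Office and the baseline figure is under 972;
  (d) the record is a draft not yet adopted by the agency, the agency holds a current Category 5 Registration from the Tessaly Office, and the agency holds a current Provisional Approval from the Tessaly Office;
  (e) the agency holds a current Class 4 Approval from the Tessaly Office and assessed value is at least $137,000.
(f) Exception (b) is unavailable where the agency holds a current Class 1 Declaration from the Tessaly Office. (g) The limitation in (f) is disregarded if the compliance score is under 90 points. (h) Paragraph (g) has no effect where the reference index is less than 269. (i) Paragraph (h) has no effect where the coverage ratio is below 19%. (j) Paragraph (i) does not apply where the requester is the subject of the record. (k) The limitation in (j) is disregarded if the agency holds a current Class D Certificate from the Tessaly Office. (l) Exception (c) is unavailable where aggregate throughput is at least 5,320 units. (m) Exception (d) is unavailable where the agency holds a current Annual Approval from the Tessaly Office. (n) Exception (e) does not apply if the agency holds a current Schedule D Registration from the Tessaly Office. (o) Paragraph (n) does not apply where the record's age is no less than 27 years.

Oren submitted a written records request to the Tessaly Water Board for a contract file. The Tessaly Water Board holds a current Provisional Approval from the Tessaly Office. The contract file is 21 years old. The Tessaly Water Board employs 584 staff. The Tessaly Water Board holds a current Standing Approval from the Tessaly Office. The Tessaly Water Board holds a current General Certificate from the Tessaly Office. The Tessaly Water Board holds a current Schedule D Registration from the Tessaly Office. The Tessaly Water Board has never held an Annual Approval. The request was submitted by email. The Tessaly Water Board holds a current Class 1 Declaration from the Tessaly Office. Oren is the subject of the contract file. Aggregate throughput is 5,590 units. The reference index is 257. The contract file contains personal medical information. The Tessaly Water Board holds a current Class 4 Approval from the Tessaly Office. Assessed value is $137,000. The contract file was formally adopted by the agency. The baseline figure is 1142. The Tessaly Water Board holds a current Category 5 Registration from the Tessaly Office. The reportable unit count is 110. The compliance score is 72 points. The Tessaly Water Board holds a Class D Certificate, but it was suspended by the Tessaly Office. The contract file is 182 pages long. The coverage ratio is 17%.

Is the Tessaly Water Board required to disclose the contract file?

Yes — the Tessaly Water Board must disclose the contract file.

Exception (a) does not apply: the reportable unit count is 110, not less than 100.
Exception (b)'s conditions are all satisfied: the number of pages in the record is 182, under the 190 limit; the contract file contains personal medical information. Turning to paragraphs (f)–(k): (f) operates — a current Class 1 Declaration is held. (g) would limit (f) — the compliance score is 72 points, under the 90 points limit — but (h) sets (g) aside: (h) operates against (g): the reference index is 257, less than the 269 limit. (i) is engaged (the coverage ratio is 17%, below the 19% limit), but is itself disapplied by (j): (j) is engaged — Oren is the subject of the contract file. (k), which would lift (j), is not engaged — the Class D Certificate is not current. So (b) is unavailable.
Exception (c) does not apply: the baseline figure is 1,142, not under 972.
Exception (d) requires that the record is a draft not yet adopted by the agency; but the contract file has been formally adopted, so (d) is unavailable.
All of (e)'s requirements are met (a current Class 4 Approval is held; assessed value is $137,000, meeting the $137,000 threshold). But: (n) is engaged — a current Schedule D Registration is held. (o), which would lift (n), is inapplicable — the record's age is 21 years, short of 27 years. Exception (e) does not apply.
No exception displaces § 43.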